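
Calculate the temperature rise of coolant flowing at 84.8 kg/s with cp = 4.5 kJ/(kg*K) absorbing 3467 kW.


dT = Q / (m_dot * cp)
dT = 3467 / (84.8 * 4.5)
dT = 9.0854 C

9.0854


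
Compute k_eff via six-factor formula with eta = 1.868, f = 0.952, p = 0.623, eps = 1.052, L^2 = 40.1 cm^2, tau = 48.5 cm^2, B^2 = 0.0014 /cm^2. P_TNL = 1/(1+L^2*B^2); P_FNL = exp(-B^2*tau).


k_inf = eta*f*p*eps = 1.868*0.952*0.623*1.052 = 1.165514
P_TNL = 1/(1 + L^2*B^2) = 1/(1 + 40.1*0.0014) = 0.9468442
P_FNL = exp(-B^2*tau) = exp(-0.0014*48.5) = 0.9343539
k_eff = k_inf * P_TNL * P_FNL = 1.165514 * 0.9468442 * 0.9343539
k_eff = 1.0311

1.0311


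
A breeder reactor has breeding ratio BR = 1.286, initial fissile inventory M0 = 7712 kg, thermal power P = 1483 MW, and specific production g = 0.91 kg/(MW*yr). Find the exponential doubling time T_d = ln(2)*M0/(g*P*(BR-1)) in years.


Breeding gain G = BR - 1 = 1.286 - 1 = 0.286
Fissile production rate = g * P * G = 0.91 * 1483 * 0.286 = 385.96558 kg/yr
T_d = ln(2) * M0 / (g * P * G)
T_d = ln(2) * 7712 / 385.96558 = 13.850 yr

13.850


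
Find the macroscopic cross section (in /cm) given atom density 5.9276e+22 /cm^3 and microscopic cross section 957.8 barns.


Sigma = N * sigma_barns * 1e-24
Sigma = 5.9276e+22 * 957.8 * 1e-24
Sigma = 56.775 /cm

56.775


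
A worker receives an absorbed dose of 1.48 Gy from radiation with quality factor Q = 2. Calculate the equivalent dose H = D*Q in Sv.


H = D * Q
H = 1.48 * 2
H = 2.9600 Sv

2.9600


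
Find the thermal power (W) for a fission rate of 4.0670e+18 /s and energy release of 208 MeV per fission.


P = fission_rate * E_MeV * 1.602e-13
P = 4.0670e+18 * 208 * 1.602e-13
P = 1.3552e+08 W

1.3552e+08


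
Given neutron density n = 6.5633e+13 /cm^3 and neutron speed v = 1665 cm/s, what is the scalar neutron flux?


phi = n * v
phi = 6.5633e+13 * 1665
phi = 1.0928e+17 /cm^2/s

1.0928e+17


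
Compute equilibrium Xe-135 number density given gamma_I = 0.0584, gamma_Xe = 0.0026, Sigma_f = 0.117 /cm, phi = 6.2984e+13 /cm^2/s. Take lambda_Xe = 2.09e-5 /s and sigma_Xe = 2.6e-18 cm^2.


Xe_eq = (gamma_I + gamma_Xe) * Sigma_f * phi / (lambda_Xe + sigma_Xe * phi)
Numerator = (0.0584 + 0.0026) * 0.117 * 6.2984e+13 = 4.495168e+11
Denominator = 2.09e-5 + 2.6e-18 * 6.2984e+13 = 1.846584e-04
Xe_eq = 4.495168e+11 / 1.846584e-04 = 2.4343e+15 /cm^3

2.4343e+15


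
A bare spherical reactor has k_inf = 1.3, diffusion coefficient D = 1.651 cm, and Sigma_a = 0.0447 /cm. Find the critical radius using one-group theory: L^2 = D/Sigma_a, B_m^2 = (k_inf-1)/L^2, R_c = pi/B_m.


L^2 = D / Sigma_a = 1.651 / 0.0447 = 36.93512 cm^2
B_m^2 = (k_inf - 1) / L^2 = (1.3 - 1) / 36.93512 = 0.008122351 /cm^2
For a bare sphere: B_g = pi/R, so R_c = pi / sqrt(B_m^2)
R_c = pi / sqrt(0.008122351) = 34.859 cm

34.859


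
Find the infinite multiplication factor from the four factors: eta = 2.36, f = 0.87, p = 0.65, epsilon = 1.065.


k_inf = eta * f * p * epsilon
k_inf = 2.36 * 0.87 * 0.65 * 1.065
k_inf = 1.4213

1.4213


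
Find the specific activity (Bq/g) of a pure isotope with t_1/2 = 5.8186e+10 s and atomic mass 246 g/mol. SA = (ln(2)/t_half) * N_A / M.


lambda = ln(2) / t_half = ln(2) / 5.8186e+10 = 1.191261e-11 /s
SA = lambda * N_A / M
SA = 1.191261e-11 * 6.022e23 / 246
SA = 2.9162e+10 Bq/g

2.9162e+10


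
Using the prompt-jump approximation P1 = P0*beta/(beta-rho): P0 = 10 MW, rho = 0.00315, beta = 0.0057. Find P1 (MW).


P1/P0 = beta / (beta - rho)
P1/P0 = 0.0057 / (0.0057 - 0.00315) = 2.235294
P1 = 10 * 2.235294 = 22.353 MW

22.353


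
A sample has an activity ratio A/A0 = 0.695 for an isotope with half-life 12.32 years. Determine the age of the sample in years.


lambda = ln(2) / t_half = ln(2) / 12.32 = 0.05626195 /yr
t = -ln(A/A0) / lambda
t = -ln(0.695) / 0.05626195
t = 6.4670 yr

6.4670


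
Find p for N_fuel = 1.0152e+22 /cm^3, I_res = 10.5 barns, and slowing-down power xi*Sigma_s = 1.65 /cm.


p = exp(-N * I * 1e-24 / (xi*Sigma_s))
p = exp(-1.0152e+22 * 10.5 * 1e-24 / 1.65)
p = 0.93744

0.93744


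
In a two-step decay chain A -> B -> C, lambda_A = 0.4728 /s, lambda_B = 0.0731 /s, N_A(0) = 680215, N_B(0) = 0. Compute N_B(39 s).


N_B(t) = lambda_A * N_A0 / (lambda_B - lambda_A) * [exp(-lambda_A*t) - exp(-lambda_B*t)]
exp(-0.4728*39) = 9.816512e-09; exp(-0.0731*39) = 0.05779228
N_B = 0.4728 * 680215 / (0.0731 - 0.4728) * (9.816512e-09 - 0.05779228)
N_B = 46501

46501


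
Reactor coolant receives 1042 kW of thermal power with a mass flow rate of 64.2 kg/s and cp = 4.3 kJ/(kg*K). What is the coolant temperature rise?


dT = Q / (m_dot * cp)
dT = 1042 / (64.2 * 4.3)
dT = 3.7745 C

3.7745


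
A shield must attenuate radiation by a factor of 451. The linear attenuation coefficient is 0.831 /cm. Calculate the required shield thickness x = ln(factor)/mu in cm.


x = ln(factor) / mu
x = ln(451) / 0.831
x = 7.3544 cm

7.3544


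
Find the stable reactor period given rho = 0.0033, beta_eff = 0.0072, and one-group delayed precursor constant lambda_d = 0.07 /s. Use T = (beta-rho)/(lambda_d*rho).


T = (beta - rho) / (lambda_d * rho)
T = (0.0072 - 0.0033) / (0.07 * 0.0033)
T = 16.883 s

16.883


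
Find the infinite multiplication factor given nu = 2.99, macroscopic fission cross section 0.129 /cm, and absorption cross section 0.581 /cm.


k_inf = nu * Sigma_f / Sigma_a
k_inf = 2.99 * 0.129 / 0.581
k_inf = 0.66387

0.66387


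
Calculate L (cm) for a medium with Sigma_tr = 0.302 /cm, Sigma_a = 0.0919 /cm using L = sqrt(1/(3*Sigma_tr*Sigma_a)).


D = 1 / (3 * Sigma_tr) = 1 / (3 * 0.302) = 1.103753 cm
L = sqrt(D / Sigma_a)
L = sqrt(1.103753 / 0.0919)
L = 3.4656 cm

3.4656


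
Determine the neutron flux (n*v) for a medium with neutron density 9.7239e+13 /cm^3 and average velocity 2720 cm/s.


phi = n * v
phi = 9.7239e+13 * 2720
phi = 2.6449e+17 /cm^2/s

2.6449e+17


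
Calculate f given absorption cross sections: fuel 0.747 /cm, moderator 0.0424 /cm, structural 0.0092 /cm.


f = Sigma_a_fuel / (Sigma_a_fuel + Sigma_a_mod + Sigma_a_other)
f = 0.747 / (0.747 + 0.0424 + 0.0092)
f = 0.93539

0.93539


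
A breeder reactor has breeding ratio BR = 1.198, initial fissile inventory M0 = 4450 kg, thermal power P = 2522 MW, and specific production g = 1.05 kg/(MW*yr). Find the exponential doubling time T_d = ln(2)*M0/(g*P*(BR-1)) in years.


Breeding gain G = BR - 1 = 1.198 - 1 = 0.198
Fissile production rate = g * P * G = 1.05 * 2522 * 0.198 = 524.3238 kg/yr
T_d = ln(2) * M0 / (g * P * G)
T_d = ln(2) * 4450 / 524.3238 = 5.8828 yr

5.8828


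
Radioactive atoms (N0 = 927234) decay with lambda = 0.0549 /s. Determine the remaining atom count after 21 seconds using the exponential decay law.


N = N0 * exp(-lambda * t)
N = 927234 * exp(-0.0549 * 21)
N = 292746

292746


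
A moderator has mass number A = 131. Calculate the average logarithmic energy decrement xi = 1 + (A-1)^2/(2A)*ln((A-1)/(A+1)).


xi = 1 + (A-1)^2/(2A) * ln((A-1)/(A+1))
xi = 1 + (131-1)^2/(2*131) * ln((131-1)/(131 +1))
xi = 0.015190

0.015190


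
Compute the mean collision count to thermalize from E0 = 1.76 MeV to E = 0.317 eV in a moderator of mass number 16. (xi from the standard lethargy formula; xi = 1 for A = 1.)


xi = 1 + (A-1)^2/(2A)*ln((A-1)/(A+1)) = 0.1199467 (for A = 16)
n = ln(E0/E) / xi
n = ln(1.76e6 / 0.317) / 0.1199467
n = ln(5.552050e+06) / 0.1199467 = 129.47

129.47


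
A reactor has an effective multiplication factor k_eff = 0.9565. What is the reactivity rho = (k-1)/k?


rho = (k_eff - 1) / k_eff
rho = (0.9565 - 1) / 0.9565
rho = -0.045478

-0.045478


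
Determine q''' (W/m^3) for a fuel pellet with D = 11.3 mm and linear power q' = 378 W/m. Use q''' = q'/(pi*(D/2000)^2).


r = D / 2 / 1000 = 11.3 / 2 / 1000 = 0.00565 m
q''' = q' / (pi * r^2)
q''' = 378 / (pi * 0.00565^2)
q''' = 3.7692e+06 W/m^3

3.7692e+06


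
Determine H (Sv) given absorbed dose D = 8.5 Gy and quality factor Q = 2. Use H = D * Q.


H = D * Q
H = 8.5 * 2
H = 17.000 Sv

17.000


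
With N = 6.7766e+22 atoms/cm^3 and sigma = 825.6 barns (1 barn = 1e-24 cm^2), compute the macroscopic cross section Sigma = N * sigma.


Sigma = N * sigma_barns * 1e-24
Sigma = 6.7766e+22 * 825.6 * 1e-24
Sigma = 55.948 /cm

55.948


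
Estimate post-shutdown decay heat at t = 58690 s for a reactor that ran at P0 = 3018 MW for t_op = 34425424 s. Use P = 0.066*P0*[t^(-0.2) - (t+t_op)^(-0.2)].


P/P0 = 0.066 * [t^(-0.2) - (t + t_op)^(-0.2)]
P/P0 = 0.066 * [58690^(-0.2) - (58690 + 34425424)^(-0.2)]
P/P0 = 0.066 * [0.1112467 - 0.03107965] = 0.005291025
P = 3018 * 0.005291025 = 15.968 MW

15.968


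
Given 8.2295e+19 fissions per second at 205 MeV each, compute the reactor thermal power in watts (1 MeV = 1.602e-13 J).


P = fission_rate * E_MeV * 1.602e-13
P = 8.2295e+19 * 205 * 1.602e-13
P = 2.7027e+09 W

2.7027e+09


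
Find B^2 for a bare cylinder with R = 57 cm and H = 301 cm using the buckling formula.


B^2 = (2.405/R)^2 + (pi/H)^2
B^2 = (2.405/57)^2 + (pi/301)^2
B^2 = 0.0018892 /cm^2

0.0018892


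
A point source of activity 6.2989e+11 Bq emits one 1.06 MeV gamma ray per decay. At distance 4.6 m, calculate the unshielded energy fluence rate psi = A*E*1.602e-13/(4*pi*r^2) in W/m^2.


psi = A * E * 1.602e-13 / (4*pi*r^2)
psi = 6.2989e+11 * 1.06 * 1.602e-13 / (4*pi*4.6^2)
psi = 4.0226e-04 W/m^2

4.0226e-04


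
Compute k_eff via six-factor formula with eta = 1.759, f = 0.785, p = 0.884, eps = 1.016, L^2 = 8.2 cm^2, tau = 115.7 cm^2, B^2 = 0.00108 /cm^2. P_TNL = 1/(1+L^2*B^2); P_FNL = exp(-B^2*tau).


k_inf = eta*f*p*eps = 1.759*0.785*0.884*1.016 = 1.240171
P_TNL = 1/(1 + L^2*B^2) = 1/(1 + 8.2*0.00108) = 0.9912217
P_FNL = exp(-B^2*tau) = exp(-0.00108*115.7) = 0.8825357
k_eff = k_inf * P_TNL * P_FNL = 1.240171 * 0.9912217 * 0.8825357
k_eff = 1.0849

1.0849


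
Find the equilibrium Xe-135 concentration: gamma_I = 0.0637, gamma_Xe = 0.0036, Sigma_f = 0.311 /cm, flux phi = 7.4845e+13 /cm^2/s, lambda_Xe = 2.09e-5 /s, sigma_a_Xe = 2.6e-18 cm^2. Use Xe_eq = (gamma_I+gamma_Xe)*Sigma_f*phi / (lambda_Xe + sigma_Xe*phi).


Xe_eq = (gamma_I + gamma_Xe) * Sigma_f * phi / (lambda_Xe + sigma_Xe * phi)
Numerator = (0.0637 + 0.0036) * 0.311 * 7.4845e+13 = 1.566528e+12
Denominator = 2.09e-5 + 2.6e-18 * 7.4845e+13 = 2.154970e-04
Xe_eq = 1.566528e+12 / 2.154970e-04 = 7.2694e+15 /cm^3

7.2694e+15


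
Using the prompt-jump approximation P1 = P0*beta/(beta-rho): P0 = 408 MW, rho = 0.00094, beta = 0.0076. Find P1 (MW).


P1/P0 = beta / (beta - rho)
P1/P0 = 0.0076 / (0.0076 - 0.00094) = 1.141141
P1 = 408 * 1.141141 = 465.59 MW

465.59


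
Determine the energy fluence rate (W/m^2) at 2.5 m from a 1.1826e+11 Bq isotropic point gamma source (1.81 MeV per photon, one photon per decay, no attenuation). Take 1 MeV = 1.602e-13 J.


psi = A * E * 1.602e-13 / (4*pi*r^2)
psi = 1.1826e+11 * 1.81 * 1.602e-13 / (4*pi*2.5^2)
psi = 4.3661e-04 W/m^2

4.3661e-04


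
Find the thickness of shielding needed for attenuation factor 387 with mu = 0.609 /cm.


x = ln(factor) / mu
x = ln(387) / 0.609
x = 9.7839 cm

9.7839


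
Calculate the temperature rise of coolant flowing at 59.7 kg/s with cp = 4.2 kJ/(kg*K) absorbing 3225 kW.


dT = Q / (m_dot * cp)
dT = 3225 / (59.7 * 4.2)
dT = 12.862 C

12.862


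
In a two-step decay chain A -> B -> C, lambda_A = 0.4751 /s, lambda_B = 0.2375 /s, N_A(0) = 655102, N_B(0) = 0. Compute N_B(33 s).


N_B(t) = lambda_A * N_A0 / (lambda_B - lambda_A) * [exp(-lambda_A*t) - exp(-lambda_B*t)]
exp(-0.4751*33) = 1.552390e-07; exp(-0.2375*33) = 3.946544e-04
N_B = 0.4751 * 655102 / (0.2375 - 0.4751) * (1.552390e-07 - 3.946544e-04)
N_B = 516.77

516.77


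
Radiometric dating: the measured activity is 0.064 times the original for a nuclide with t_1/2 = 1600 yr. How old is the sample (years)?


lambda = ln(2) / t_half = ln(2) / 1600 = 4.332170e-04 /yr
t = -ln(A/A0) / lambda
t = -ln(0.064) / 4.332170e-04
t = 6345.3 yr

6345.3


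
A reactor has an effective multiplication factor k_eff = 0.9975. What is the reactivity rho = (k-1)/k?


rho = (k_eff - 1) / k_eff
rho = (0.9975 - 1) / 0.9975
rho = -0.0025063

-0.0025063


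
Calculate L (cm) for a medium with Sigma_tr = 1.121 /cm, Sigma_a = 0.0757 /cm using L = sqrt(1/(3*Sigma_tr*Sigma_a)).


D = 1 / (3 * Sigma_tr) = 1 / (3 * 1.121) = 0.2973536 cm
L = sqrt(D / Sigma_a)
L = sqrt(0.2973536 / 0.0757)
L = 1.9819 cm

1.9819


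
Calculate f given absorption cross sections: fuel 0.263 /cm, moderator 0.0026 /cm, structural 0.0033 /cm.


f = Sigma_a_fuel / (Sigma_a_fuel + Sigma_a_mod + Sigma_a_other)
f = 0.263 / (0.263 + 0.0026 + 0.0033)
f = 0.97806

0.97806


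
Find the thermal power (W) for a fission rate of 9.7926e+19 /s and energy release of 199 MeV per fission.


P = fission_rate * E_MeV * 1.602e-13
P = 9.7926e+19 * 199 * 1.602e-13
P = 3.1219e+09 W

3.1219e+09


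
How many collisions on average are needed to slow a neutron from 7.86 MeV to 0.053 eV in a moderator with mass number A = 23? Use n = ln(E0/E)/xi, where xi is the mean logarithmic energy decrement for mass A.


xi = 1 + (A-1)^2/(2A)*ln((A-1)/(A+1)) = 0.08448899 (for A = 23)
n = ln(E0/E) / xi
n = ln(7.86e6 / 0.053) / 0.08448899
n = ln(1.483019e+08) / 0.08448899 = 222.69

222.69


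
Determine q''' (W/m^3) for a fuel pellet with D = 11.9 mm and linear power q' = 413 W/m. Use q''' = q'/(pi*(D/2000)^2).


r = D / 2 / 1000 = 11.9 / 2 / 1000 = 0.00595 m
q''' = q' / (pi * r^2)
q''' = 413 / (pi * 0.00595^2)
q''' = 3.7134e+06 W/m^3

3.7134e+06


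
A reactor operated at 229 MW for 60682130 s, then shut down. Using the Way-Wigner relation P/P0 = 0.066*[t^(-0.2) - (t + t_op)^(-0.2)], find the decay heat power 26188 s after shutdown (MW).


P/P0 = 0.066 * [t^(-0.2) - (t + t_op)^(-0.2)]
P/P0 = 0.066 * [26188^(-0.2) - (26188 + 60682130)^(-0.2)]
P/P0 = 0.066 * [0.1307313 - 0.02775558] = 0.006796398
P = 229 * 0.006796398 = 1.5564 MW

1.5564


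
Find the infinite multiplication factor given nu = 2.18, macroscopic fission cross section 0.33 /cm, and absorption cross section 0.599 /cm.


k_inf = nu * Sigma_f / Sigma_a
k_inf = 2.18 * 0.33 / 0.599
k_inf = 1.2010

1.2010


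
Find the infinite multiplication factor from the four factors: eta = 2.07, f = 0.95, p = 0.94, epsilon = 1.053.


k_inf = eta * f * p * epsilon
k_inf = 2.07 * 0.95 * 0.94 * 1.053
k_inf = 1.9465

1.9465


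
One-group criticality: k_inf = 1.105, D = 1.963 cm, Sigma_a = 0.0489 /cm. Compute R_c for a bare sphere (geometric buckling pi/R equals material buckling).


L^2 = D / Sigma_a = 1.963 / 0.0489 = 40.14315 cm^2
B_m^2 = (k_inf - 1) / L^2 = (1.105 - 1) / 40.14315 = 0.002615639 /cm^2
For a bare sphere: B_g = pi/R, so R_c = pi / sqrt(B_m^2)
R_c = pi / sqrt(0.002615639) = 61.427 cm

61.427


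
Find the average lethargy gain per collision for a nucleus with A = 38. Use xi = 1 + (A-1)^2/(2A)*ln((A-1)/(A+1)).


xi = 1 + (A-1)^2/(2A) * ln((A-1)/(A+1))
xi = 1 + (38-1)^2/(2*38) * ln((38-1)/(38 +1))
xi = 0.051720

0.051720


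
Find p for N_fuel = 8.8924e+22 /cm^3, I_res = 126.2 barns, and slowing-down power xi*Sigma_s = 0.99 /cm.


p = exp(-N * I * 1e-24 / (xi*Sigma_s))
p = exp(-8.8924e+22 * 126.2 * 1e-24 / 0.99)
p = 1.1941e-05

1.1941e-05


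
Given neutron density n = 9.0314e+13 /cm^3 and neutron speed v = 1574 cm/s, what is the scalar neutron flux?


phi = n * v
phi = 9.0314e+13 * 1574
phi = 1.4215e+17 /cm^2/s

1.4215e+17


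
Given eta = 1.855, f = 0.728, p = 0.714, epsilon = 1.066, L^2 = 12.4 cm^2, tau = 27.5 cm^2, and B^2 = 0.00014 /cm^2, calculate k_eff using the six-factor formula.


k_inf = eta*f*p*eps = 1.855*0.728*0.714*1.066 = 1.027852
P_TNL = 1/(1 + L^2*B^2) = 1/(1 + 12.4*0.00014) = 0.9982670
P_FNL = exp(-B^2*tau) = exp(-0.00014*27.5) = 0.9961574
k_eff = k_inf * P_TNL * P_FNL = 1.027852 * 0.9982670 * 0.9961574
k_eff = 1.0221

1.0221


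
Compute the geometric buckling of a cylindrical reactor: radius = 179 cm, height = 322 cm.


B^2 = (2.405/R)^2 + (pi/H)^2
B^2 = (2.405/179)^2 + (pi/322)^2
B^2 = 2.7571e-04 /cm^2

2.7571e-04


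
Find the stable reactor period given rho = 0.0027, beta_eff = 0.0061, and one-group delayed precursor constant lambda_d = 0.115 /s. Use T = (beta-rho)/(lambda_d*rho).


T = (beta - rho) / (lambda_d * rho)
T = (0.0061 - 0.0027) / (0.115 * 0.0027)
T = 10.950 s

10.950


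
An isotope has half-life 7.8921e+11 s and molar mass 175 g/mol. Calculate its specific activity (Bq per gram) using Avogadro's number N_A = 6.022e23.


lambda = ln(2) / t_half = ln(2) / 7.8921e+11 = 8.782798e-13 /s
SA = lambda * N_A / M
SA = 8.782798e-13 * 6.022e23 / 175
SA = 3.0223e+09 Bq/g

3.0223e+09


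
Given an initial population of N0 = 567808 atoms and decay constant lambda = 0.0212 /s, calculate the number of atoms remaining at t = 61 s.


N = N0 * exp(-lambda * t)
N = 567808 * exp(-0.0212 * 61)
N = 155802

155802


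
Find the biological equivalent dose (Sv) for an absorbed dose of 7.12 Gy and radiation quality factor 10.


H = D * Q
H = 7.12 * 10
H = 71.200 Sv

71.200


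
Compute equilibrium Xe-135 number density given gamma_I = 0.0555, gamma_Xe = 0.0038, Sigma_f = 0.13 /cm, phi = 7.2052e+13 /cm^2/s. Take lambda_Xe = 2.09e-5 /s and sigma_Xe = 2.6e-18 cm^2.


Xe_eq = (gamma_I + gamma_Xe) * Sigma_f * phi / (lambda_Xe + sigma_Xe * phi)
Numerator = (0.0555 + 0.0038) * 0.13 * 7.2052e+13 = 5.554489e+11
Denominator = 2.09e-5 + 2.6e-18 * 7.2052e+13 = 2.082352e-04
Xe_eq = 5.554489e+11 / 2.082352e-04 = 2.6674e+15 /cm^3

2.6674e+15


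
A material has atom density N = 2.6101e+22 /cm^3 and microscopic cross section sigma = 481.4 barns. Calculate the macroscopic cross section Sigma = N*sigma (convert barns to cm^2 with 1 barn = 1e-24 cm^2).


Sigma = N * sigma_barns * 1e-24
Sigma = 2.6101e+22 * 481.4 * 1e-24
Sigma = 12.565 /cm

12.565


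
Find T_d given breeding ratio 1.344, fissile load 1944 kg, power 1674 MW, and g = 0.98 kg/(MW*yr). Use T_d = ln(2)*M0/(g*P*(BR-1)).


Breeding gain G = BR - 1 = 1.344 - 1 = 0.344
Fissile production rate = g * P * G = 0.98 * 1674 * 0.344 = 564.33888 kg/yr
T_d = ln(2) * M0 / (g * P * G)
T_d = ln(2) * 1944 / 564.33888 = 2.3877 yr

2.3877


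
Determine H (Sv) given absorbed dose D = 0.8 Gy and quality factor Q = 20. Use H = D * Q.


H = D * Q
H = 0.8 * 20
H = 16.000 Sv

16.000


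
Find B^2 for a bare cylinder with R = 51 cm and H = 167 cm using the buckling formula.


B^2 = (2.405/R)^2 + (pi/H)^2
B^2 = (2.405/51)^2 + (pi/167)^2
B^2 = 0.0025777 /cm^2

0.0025777


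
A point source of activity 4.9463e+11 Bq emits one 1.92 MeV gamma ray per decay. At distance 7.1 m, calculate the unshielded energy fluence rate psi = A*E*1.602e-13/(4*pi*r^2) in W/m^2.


psi = A * E * 1.602e-13 / (4*pi*r^2)
psi = 4.9463e+11 * 1.92 * 1.602e-13 / (4*pi*7.1^2)
psi = 2.4017e-04 W/m^2

2.4017e-04


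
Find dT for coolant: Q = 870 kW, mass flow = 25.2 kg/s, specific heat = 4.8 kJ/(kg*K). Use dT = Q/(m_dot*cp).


dT = Q / (m_dot * cp)
dT = 870 / (25.2 * 4.8)
dT = 7.1925 C

7.1925


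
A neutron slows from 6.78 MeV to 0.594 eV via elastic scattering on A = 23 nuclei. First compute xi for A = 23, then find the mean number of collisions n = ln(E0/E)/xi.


xi = 1 + (A-1)^2/(2A)*ln((A-1)/(A+1)) = 0.08448899 (for A = 23)
n = ln(E0/E) / xi
n = ln(6.78e6 / 0.594) / 0.08448899
n = ln(1.141414e+07) / 0.08448899 = 192.34

192.34


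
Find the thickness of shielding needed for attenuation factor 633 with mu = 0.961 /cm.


x = ln(factor) / mu
x = ln(633) / 0.961
x = 6.7122 cm

6.7122


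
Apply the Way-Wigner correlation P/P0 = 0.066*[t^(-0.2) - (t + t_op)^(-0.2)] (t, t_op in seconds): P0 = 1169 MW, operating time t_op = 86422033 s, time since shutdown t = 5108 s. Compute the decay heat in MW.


P/P0 = 0.066 * [t^(-0.2) - (t + t_op)^(-0.2)]
P/P0 = 0.066 * [5108^(-0.2) - (5108 + 86422033)^(-0.2)]
P/P0 = 0.066 * [0.1812800 - 0.02586247] = 0.01025756
P = 1169 * 0.01025756 = 11.991 MW

11.991


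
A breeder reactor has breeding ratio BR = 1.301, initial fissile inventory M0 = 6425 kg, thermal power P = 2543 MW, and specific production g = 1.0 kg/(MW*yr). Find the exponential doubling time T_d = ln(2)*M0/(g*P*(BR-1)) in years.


Breeding gain G = BR - 1 = 1.301 - 1 = 0.301
Fissile production rate = g * P * G = 1.0 * 2543 * 0.301 = 765.443 kg/yr
T_d = ln(2) * M0 / (g * P * G)
T_d = ln(2) * 6425 / 765.443 = 5.8182 yr

5.8182


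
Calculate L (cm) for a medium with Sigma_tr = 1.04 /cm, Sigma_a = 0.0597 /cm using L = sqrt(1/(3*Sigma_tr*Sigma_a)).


D = 1 / (3 * Sigma_tr) = 1 / (3 * 1.04) = 0.3205128 cm
L = sqrt(D / Sigma_a)
L = sqrt(0.3205128 / 0.0597)
L = 2.3171 cm

2.3171


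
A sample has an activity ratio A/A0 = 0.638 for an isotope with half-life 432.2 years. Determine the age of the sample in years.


lambda = ln(2) / t_half = ln(2) / 432.2 = 0.001603765 /yr
t = -ln(A/A0) / lambda
t = -ln(0.638) / 0.001603765
t = 280.23 yr

280.23


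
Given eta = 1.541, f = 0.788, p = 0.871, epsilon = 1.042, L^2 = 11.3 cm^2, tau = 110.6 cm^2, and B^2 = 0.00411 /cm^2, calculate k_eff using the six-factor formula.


k_inf = eta*f*p*eps = 1.541*0.788*0.871*1.042 = 1.102084
P_TNL = 1/(1 + L^2*B^2) = 1/(1 + 11.3*0.00411) = 0.9556182
P_FNL = exp(-B^2*tau) = exp(-0.00411*110.6) = 0.6347234
k_eff = k_inf * P_TNL * P_FNL = 1.102084 * 0.9556182 * 0.6347234
k_eff = 0.66847

0.66847


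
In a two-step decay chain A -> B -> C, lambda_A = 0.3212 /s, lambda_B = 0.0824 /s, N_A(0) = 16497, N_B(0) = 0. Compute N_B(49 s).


N_B(t) = lambda_A * N_A0 / (lambda_B - lambda_A) * [exp(-lambda_A*t) - exp(-lambda_B*t)]
exp(-0.3212*49) = 1.461255e-07; exp(-0.0824*49) = 0.01763976
N_B = 0.3212 * 16497 / (0.0824 - 0.3212) * (1.461255e-07 - 0.01763976)
N_B = 391.41

391.41


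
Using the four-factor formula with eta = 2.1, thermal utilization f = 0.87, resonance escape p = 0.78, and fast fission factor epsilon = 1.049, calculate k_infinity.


k_inf = eta * f * p * epsilon
k_inf = 2.1 * 0.87 * 0.78 * 1.049
k_inf = 1.4949

1.4949


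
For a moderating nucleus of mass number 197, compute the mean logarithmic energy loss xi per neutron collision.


xi = 1 + (A-1)^2/(2A) * ln((A-1)/(A+1))
xi = 1 + (197-1)^2/(2*197) * ln((197-1)/(197 +1))
xi = 0.010118

0.010118


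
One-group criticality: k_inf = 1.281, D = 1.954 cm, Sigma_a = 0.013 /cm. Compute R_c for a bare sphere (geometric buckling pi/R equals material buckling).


L^2 = D / Sigma_a = 1.954 / 0.013 = 150.3077 cm^2
B_m^2 = (k_inf - 1) / L^2 = (1.281 - 1) / 150.3077 = 0.001869498 /cm^2
For a bare sphere: B_g = pi/R, so R_c = pi / sqrt(B_m^2)
R_c = pi / sqrt(0.001869498) = 72.659 cm

72.659


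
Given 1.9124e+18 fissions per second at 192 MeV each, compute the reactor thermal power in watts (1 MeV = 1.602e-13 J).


P = fission_rate * E_MeV * 1.602e-13
P = 1.9124e+18 * 192 * 1.602e-13
P = 5.8822e+07 W

5.8822e+07


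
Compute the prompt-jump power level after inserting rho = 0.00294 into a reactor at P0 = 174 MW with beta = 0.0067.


P1/P0 = beta / (beta - rho)
P1/P0 = 0.0067 / (0.0067 - 0.00294) = 1.781915
P1 = 174 * 1.781915 = 310.05 MW

310.05


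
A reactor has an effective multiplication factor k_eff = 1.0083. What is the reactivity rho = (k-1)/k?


rho = (k_eff - 1) / k_eff
rho = (1.0083 - 1) / 1.0083
rho = 0.0082317

0.0082317


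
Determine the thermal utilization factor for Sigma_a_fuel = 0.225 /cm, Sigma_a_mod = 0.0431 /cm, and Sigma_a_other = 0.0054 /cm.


f = Sigma_a_fuel / (Sigma_a_fuel + Sigma_a_mod + Sigma_a_other)
f = 0.225 / (0.225 + 0.0431 + 0.0054)
f = 0.82267

0.82267


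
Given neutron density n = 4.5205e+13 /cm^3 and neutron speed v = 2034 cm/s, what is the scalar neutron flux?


phi = n * v
phi = 4.5205e+13 * 2034
phi = 9.1947e+16 /cm^2/s

9.1947e+16


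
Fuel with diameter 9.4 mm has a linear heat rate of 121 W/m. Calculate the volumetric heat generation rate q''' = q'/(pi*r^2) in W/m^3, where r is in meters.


r = D / 2 / 1000 = 9.4 / 2 / 1000 = 0.0047 m
q''' = q' / (pi * r^2)
q''' = 121 / (pi * 0.0047^2)
q''' = 1.7436e+06 W/m^3

1.7436e+06


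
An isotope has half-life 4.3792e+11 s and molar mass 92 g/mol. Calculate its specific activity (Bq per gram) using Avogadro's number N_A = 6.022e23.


lambda = ln(2) / t_half = ln(2) / 4.3792e+11 = 1.582817e-12 /s
SA = lambda * N_A / M
SA = 1.582817e-12 * 6.022e23 / 92
SA = 1.0361e+10 Bq/g

1.0361e+10


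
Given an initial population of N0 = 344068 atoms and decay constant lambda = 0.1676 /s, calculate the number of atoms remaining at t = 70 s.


N = N0 * exp(-lambda * t)
N = 344068 * exp(-0.1676 * 70)
N = 2.7638

2.7638


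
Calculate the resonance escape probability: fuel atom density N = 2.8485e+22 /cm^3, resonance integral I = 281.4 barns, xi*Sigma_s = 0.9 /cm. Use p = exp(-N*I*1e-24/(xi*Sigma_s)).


p = exp(-N * I * 1e-24 / (xi*Sigma_s))
p = exp(-2.8485e+22 * 281.4 * 1e-24 / 0.9)
p = 1.3553e-04

1.3553e-04


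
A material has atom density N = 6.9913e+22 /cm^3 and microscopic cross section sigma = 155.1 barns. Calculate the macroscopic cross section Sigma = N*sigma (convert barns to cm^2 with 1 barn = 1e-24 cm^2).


Sigma = N * sigma_barns * 1e-24
Sigma = 6.9913e+22 * 155.1 * 1e-24
Sigma = 10.844 /cm

10.844


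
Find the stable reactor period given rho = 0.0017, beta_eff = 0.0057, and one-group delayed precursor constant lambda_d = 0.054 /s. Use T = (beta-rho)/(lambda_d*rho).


T = (beta - rho) / (lambda_d * rho)
T = (0.0057 - 0.0017) / (0.054 * 0.0017)
T = 43.573 s

43.573


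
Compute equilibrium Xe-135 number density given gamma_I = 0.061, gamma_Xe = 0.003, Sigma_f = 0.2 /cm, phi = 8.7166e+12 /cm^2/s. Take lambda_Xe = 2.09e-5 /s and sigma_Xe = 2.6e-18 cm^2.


Xe_eq = (gamma_I + gamma_Xe) * Sigma_f * phi / (lambda_Xe + sigma_Xe * phi)
Numerator = (0.061 + 0.003) * 0.2 * 8.7166e+12 = 1.115725e+11
Denominator = 2.09e-5 + 2.6e-18 * 8.7166e+12 = 4.356316e-05
Xe_eq = 1.115725e+11 / 4.356316e-05 = 2.5612e+15 /cm^3

2.5612e+15


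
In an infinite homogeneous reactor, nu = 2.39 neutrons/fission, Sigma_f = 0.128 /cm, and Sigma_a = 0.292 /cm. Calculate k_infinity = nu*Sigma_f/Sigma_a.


k_inf = nu * Sigma_f / Sigma_a
k_inf = 2.39 * 0.128 / 0.292
k_inf = 1.0477

1.0477


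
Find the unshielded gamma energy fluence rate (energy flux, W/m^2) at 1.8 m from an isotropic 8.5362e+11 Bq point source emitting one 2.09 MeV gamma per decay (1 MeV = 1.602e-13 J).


psi = A * E * 1.602e-13 / (4*pi*r^2)
psi = 8.5362e+11 * 2.09 * 1.602e-13 / (4*pi*1.8^2)
psi = 0.0070197 W/m^2

0.0070197


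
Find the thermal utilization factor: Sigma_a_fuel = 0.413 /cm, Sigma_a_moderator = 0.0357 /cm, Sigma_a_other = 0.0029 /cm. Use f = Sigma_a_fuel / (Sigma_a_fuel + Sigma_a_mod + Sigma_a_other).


f = Sigma_a_fuel / (Sigma_a_fuel + Sigma_a_mod + Sigma_a_other)
f = 0.413 / (0.413 + 0.0357 + 0.0029)
f = 0.91453

0.91453


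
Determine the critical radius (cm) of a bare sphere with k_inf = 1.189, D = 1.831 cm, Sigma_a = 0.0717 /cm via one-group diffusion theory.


L^2 = D / Sigma_a = 1.831 / 0.0717 = 25.53696 cm^2
B_m^2 = (k_inf - 1) / L^2 = (1.189 - 1) / 25.53696 = 0.007401038 /cm^2
For a bare sphere: B_g = pi/R, so R_c = pi / sqrt(B_m^2)
R_c = pi / sqrt(0.007401038) = 36.518 cm

36.518


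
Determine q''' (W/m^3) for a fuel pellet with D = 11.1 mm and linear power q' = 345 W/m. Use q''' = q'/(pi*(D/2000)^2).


r = D / 2 / 1000 = 11.1 / 2 / 1000 = 0.00555 m
q''' = q' / (pi * r^2)
q''' = 345 / (pi * 0.00555^2)
q''' = 3.5652e+06 W/m^3

3.5652e+06


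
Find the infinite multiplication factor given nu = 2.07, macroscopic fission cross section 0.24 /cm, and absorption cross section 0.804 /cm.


k_inf = nu * Sigma_f / Sigma_a
k_inf = 2.07 * 0.24 / 0.804
k_inf = 0.61791

0.61791


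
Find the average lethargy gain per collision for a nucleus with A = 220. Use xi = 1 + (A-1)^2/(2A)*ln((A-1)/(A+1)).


xi = 1 + (A-1)^2/(2A) * ln((A-1)/(A+1))
xi = 1 + (220-1)^2/(2*220) * ln((220-1)/(220 +1))
xi = 0.0090634

0.0090634


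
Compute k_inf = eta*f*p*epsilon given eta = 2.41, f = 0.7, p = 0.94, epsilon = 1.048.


k_inf = eta * f * p * epsilon
k_inf = 2.41 * 0.7 * 0.94 * 1.048
k_inf = 1.6619

1.6619


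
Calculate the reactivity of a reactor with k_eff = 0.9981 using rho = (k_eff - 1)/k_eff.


rho = (k_eff - 1) / k_eff
rho = (0.9981 - 1) / 0.9981
rho = -0.0019036

-0.0019036


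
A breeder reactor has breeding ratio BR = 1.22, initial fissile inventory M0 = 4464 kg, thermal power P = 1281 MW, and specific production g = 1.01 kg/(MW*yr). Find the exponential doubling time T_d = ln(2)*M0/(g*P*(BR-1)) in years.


Breeding gain G = BR - 1 = 1.22 - 1 = 0.22
Fissile production rate = g * P * G = 1.01 * 1281 * 0.22 = 284.6382 kg/yr
T_d = ln(2) * M0 / (g * P * G)
T_d = ln(2) * 4464 / 284.6382 = 10.871 yr

10.871


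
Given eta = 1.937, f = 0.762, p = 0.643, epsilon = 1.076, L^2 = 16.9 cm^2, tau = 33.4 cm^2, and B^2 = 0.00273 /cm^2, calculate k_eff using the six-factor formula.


k_inf = eta*f*p*eps = 1.937*0.762*0.643*1.076 = 1.021193
P_TNL = 1/(1 + L^2*B^2) = 1/(1 + 16.9*0.00273) = 0.9558977
P_FNL = exp(-B^2*tau) = exp(-0.00273*33.4) = 0.9128516
k_eff = k_inf * P_TNL * P_FNL = 1.021193 * 0.9558977 * 0.9128516
k_eff = 0.89109

0.89109


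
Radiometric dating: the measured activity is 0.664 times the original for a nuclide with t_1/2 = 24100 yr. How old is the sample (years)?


lambda = ln(2) / t_half = ln(2) / 24100 = 2.876129e-05 /yr
t = -ln(A/A0) / lambda
t = -ln(0.664) / 2.876129e-05
t = 14237 yr

14237


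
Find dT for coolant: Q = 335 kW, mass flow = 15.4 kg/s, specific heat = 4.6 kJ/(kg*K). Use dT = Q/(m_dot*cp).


dT = Q / (m_dot * cp)
dT = 335 / (15.4 * 4.6)
dT = 4.7290 C

4.7290


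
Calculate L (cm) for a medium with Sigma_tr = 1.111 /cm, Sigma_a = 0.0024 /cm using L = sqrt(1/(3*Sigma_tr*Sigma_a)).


D = 1 / (3 * Sigma_tr) = 1 / (3 * 1.111) = 0.3000300 cm
L = sqrt(D / Sigma_a)
L = sqrt(0.3000300 / 0.0024)
L = 11.181 cm

11.181


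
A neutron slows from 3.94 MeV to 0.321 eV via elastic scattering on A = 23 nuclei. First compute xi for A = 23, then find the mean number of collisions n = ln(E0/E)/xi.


xi = 1 + (A-1)^2/(2A)*ln((A-1)/(A+1)) = 0.08448899 (for A = 23)
n = ln(E0/E) / xi
n = ln(3.94e6 / 0.321) / 0.08448899
n = ln(1.227414e+07) / 0.08448899 = 193.20

193.20


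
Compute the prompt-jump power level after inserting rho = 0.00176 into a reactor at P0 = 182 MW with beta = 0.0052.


P1/P0 = beta / (beta - rho)
P1/P0 = 0.0052 / (0.0052 - 0.00176) = 1.511628
P1 = 182 * 1.511628 = 275.12 MW

275.12


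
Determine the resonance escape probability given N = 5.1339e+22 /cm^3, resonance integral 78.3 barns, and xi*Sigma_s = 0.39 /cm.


p = exp(-N * I * 1e-24 / (xi*Sigma_s))
p = exp(-5.1339e+22 * 78.3 * 1e-24 / 0.39)
p = 3.3389e-05

3.3389e-05


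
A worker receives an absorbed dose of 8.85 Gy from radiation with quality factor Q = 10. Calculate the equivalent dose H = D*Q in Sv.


H = D * Q
H = 8.85 * 10
H = 88.500 Sv

88.500


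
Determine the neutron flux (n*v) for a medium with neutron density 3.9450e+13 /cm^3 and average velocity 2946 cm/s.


phi = n * v
phi = 3.9450e+13 * 2946
phi = 1.1622e+17 /cm^2/s

1.1622e+17


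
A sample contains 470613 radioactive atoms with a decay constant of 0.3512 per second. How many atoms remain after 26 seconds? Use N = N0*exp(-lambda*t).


N = N0 * exp(-lambda * t)
N = 470613 * exp(-0.3512 * 26)
N = 50.937

50.937


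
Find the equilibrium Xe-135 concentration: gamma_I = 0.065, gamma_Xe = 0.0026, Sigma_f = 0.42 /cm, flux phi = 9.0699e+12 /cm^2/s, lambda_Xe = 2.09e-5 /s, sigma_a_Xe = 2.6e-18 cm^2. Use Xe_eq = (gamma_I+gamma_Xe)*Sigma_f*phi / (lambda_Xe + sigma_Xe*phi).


Xe_eq = (gamma_I + gamma_Xe) * Sigma_f * phi / (lambda_Xe + sigma_Xe * phi)
Numerator = (0.065 + 0.0026) * 0.42 * 9.0699e+12 = 2.575126e+11
Denominator = 2.09e-5 + 2.6e-18 * 9.0699e+12 = 4.448174e-05
Xe_eq = 2.575126e+11 / 4.448174e-05 = 5.7892e+15 /cm^3

5.7892e+15


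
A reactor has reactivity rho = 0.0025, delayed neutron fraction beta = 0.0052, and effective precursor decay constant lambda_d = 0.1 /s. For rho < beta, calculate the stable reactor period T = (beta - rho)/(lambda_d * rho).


T = (beta - rho) / (lambda_d * rho)
T = (0.0052 - 0.0025) / (0.1 * 0.0025)
T = 10.800 s

10.800


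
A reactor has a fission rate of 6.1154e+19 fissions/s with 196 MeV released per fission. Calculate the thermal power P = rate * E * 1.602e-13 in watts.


P = fission_rate * E_MeV * 1.602e-13
P = 6.1154e+19 * 196 * 1.602e-13
P = 1.9202e+09 W

1.9202e+09


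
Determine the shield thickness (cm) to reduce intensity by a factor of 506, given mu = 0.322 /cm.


x = ln(factor) / mu
x = ln(506) / 0.322
x = 19.337 cm

19.337


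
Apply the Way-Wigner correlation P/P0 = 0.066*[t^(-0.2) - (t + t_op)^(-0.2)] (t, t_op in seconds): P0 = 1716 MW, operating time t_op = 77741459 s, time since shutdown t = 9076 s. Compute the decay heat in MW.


P/P0 = 0.066 * [t^(-0.2) - (t + t_op)^(-0.2)]
P/P0 = 0.066 * [9076^(-0.2) - (9076 + 77741459)^(-0.2)]
P/P0 = 0.066 * [0.1615925 - 0.02641553] = 0.008921680
P = 1716 * 0.008921680 = 15.310 MW

15.310


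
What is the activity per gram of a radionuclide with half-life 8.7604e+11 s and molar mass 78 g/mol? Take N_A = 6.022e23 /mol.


lambda = ln(2) / t_half = ln(2) / 8.7604e+11 = 7.912278e-13 /s
SA = lambda * N_A / M
SA = 7.912278e-13 * 6.022e23 / 78
SA = 6.1087e+09 Bq/g

6.1087e+09


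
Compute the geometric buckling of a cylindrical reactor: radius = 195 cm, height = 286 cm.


B^2 = (2.405/R)^2 + (pi/H)^2
B^2 = (2.405/195)^2 + (pi/286)^2
B^2 = 2.7277e-04 /cm^2

2.7277e-04


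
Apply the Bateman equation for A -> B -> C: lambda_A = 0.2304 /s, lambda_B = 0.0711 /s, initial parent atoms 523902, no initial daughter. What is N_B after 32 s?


N_B(t) = lambda_A * N_A0 / (lambda_B - lambda_A) * [exp(-lambda_A*t) - exp(-lambda_B*t)]
exp(-0.2304*32) = 6.281070e-04; exp(-0.0711*32) = 0.1027764
N_B = 0.2304 * 523902 / (0.0711 - 0.2304) * (6.281070e-04 - 0.1027764)
N_B = 77401

77401


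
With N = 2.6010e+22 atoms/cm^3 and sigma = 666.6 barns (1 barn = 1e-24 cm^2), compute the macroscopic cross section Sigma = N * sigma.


Sigma = N * sigma_barns * 1e-24
Sigma = 2.6010e+22 * 666.6 * 1e-24
Sigma = 17.338 /cm

17.338


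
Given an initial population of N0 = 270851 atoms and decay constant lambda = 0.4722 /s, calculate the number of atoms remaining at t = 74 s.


N = N0 * exp(-lambda * t)
N = 270851 * exp(-0.4722 * 74)
N = 1.8083e-10

1.8083e-10


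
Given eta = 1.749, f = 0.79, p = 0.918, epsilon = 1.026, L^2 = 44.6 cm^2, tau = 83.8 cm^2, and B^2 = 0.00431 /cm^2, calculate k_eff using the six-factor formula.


k_inf = eta*f*p*eps = 1.749*0.79*0.918*1.026 = 1.301388
P_TNL = 1/(1 + L^2*B^2) = 1/(1 + 44.6*0.00431) = 0.8387671
P_FNL = exp(-B^2*tau) = exp(-0.00431*83.8) = 0.6968549
k_eff = k_inf * P_TNL * P_FNL = 1.301388 * 0.8387671 * 0.6968549
k_eff = 0.76066

0.76066


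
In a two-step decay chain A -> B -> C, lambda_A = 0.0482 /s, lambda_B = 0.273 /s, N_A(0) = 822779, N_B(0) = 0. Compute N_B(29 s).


N_B(t) = lambda_A * N_A0 / (lambda_B - lambda_A) * [exp(-lambda_A*t) - exp(-lambda_B*t)]
exp(-0.0482*29) = 0.2471401; exp(-0.273*29) = 3.644942e-04
N_B = 0.0482 * 822779 / (0.273 - 0.0482) * (0.2471401 - 3.644942e-04)
N_B = 43535

43535


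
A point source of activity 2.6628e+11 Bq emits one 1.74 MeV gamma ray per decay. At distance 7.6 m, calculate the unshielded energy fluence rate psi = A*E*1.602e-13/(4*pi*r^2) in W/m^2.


psi = A * E * 1.602e-13 / (4*pi*r^2)
psi = 2.6628e+11 * 1.74 * 1.602e-13 / (4*pi*7.6^2)
psi = 1.0226e-04 W/m^2

1.0226e-04


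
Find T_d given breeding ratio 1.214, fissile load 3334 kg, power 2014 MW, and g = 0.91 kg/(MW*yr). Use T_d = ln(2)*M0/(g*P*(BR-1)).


Breeding gain G = BR - 1 = 1.214 - 1 = 0.214
Fissile production rate = g * P * G = 0.91 * 2014 * 0.214 = 392.20636 kg/yr
T_d = ln(2) * M0 / (g * P * G)
T_d = ln(2) * 3334 / 392.20636 = 5.8922 yr

5.8922


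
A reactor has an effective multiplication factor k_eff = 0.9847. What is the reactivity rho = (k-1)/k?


rho = (k_eff - 1) / k_eff
rho = (0.9847 - 1) / 0.9847
rho = -0.015538

-0.015538


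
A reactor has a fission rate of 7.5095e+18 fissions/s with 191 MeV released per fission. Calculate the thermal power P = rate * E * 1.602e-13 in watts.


P = fission_rate * E_MeV * 1.602e-13
P = 7.5095e+18 * 191 * 1.602e-13
P = 2.2978e+08 W

2.2978e+08


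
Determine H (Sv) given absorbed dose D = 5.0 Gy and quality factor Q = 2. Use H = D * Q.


H = D * Q
H = 5.0 * 2
H = 10.000 Sv

10.000


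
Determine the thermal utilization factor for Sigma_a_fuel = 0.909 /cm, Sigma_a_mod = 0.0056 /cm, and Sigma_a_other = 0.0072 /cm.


f = Sigma_a_fuel / (Sigma_a_fuel + Sigma_a_mod + Sigma_a_other)
f = 0.909 / (0.909 + 0.0056 + 0.0072)
f = 0.98611

0.98611


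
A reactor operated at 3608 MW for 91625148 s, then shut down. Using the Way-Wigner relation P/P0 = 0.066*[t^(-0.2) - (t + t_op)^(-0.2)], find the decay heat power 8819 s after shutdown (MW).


P/P0 = 0.066 * [t^(-0.2) - (t + t_op)^(-0.2)]
P/P0 = 0.066 * [8819^(-0.2) - (8819 + 91625148)^(-0.2)]
P/P0 = 0.066 * [0.1625235 - 0.02556164] = 0.009039483
P = 3608 * 0.009039483 = 32.614 MW

32.614


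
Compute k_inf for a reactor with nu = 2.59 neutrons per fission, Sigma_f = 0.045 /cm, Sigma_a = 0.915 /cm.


k_inf = nu * Sigma_f / Sigma_a
k_inf = 2.59 * 0.045 / 0.915
k_inf = 0.12738

0.12738


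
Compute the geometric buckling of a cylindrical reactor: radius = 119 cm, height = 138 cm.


B^2 = (2.405/R)^2 + (pi/H)^2
B^2 = (2.405/119)^2 + (pi/138)^2
B^2 = 9.2670e-04 /cm^2

9.2670e-04


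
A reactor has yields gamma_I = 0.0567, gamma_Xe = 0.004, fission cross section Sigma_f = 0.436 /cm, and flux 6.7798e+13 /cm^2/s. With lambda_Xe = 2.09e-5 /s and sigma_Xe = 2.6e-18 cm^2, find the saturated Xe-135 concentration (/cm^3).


Xe_eq = (gamma_I + gamma_Xe) * Sigma_f * phi / (lambda_Xe + sigma_Xe * phi)
Numerator = (0.0567 + 0.004) * 0.436 * 6.7798e+13 = 1.794288e+12
Denominator = 2.09e-5 + 2.6e-18 * 6.7798e+13 = 1.971748e-04
Xe_eq = 1.794288e+12 / 1.971748e-04 = 9.1000e+15 /cm^3

9.1000e+15


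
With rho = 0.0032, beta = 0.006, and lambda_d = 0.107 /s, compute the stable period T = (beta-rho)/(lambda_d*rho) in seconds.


T = (beta - rho) / (lambda_d * rho)
T = (0.006 - 0.0032) / (0.107 * 0.0032)
T = 8.1776 s

8.1776


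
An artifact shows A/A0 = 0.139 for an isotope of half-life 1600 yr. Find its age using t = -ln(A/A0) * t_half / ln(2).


lambda = ln(2) / t_half = ln(2) / 1600 = 4.332170e-04 /yr
t = -ln(A/A0) / lambda
t = -ln(0.139) / 4.332170e-04
t = 4554.9 yr

4554.9


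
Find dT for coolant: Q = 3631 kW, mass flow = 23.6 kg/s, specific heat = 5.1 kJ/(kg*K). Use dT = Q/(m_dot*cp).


dT = Q / (m_dot * cp)
dT = 3631 / (23.6 * 5.1)
dT = 30.168 C

30.168


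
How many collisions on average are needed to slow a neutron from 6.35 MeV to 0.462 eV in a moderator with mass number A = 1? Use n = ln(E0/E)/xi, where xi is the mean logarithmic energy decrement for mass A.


xi = 1 + (A-1)^2/(2A)*ln((A-1)/(A+1)) = 1 (for A = 1)
n = ln(E0/E) / xi
n = ln(6.35e6 / 0.462) / 1
n = ln(1.374459e+07) / 1 = 16.436

16.436


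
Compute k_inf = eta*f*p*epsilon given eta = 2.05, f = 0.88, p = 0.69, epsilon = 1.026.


k_inf = eta * f * p * epsilon
k_inf = 2.05 * 0.88 * 0.69 * 1.026
k_inf = 1.2771

1.2771


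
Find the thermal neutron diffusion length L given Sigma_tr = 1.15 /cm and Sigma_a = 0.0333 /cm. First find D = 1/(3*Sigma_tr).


D = 1 / (3 * Sigma_tr) = 1 / (3 * 1.15) = 0.2898551 cm
L = sqrt(D / Sigma_a)
L = sqrt(0.2898551 / 0.0333)
L = 2.9503 cm

2.9503


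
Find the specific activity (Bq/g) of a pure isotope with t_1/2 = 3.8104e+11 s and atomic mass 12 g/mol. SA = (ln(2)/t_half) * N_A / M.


lambda = ln(2) / t_half = ln(2) / 3.8104e+11 = 1.819093e-12 /s
SA = lambda * N_A / M
SA = 1.819093e-12 * 6.022e23 / 12
SA = 9.1288e+10 Bq/g

9.1288e+10
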